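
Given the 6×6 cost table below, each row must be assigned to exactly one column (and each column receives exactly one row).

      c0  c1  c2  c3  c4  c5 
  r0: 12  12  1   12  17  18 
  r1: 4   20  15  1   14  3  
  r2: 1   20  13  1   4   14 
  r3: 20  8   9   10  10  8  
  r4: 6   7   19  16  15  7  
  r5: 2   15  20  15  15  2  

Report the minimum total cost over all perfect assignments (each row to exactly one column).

Minimum assignment cost: 22

one of 2 optimal assignments: row0→col2 (cost 1), row1→col3 (cost 1), row2→col0 (cost 1), row3→col4 (cost 10), row4→col1 (cost 7), row5→col5 (cost 2)
total = 1 + 1 + 1 + 10 + 7 + 2 = 22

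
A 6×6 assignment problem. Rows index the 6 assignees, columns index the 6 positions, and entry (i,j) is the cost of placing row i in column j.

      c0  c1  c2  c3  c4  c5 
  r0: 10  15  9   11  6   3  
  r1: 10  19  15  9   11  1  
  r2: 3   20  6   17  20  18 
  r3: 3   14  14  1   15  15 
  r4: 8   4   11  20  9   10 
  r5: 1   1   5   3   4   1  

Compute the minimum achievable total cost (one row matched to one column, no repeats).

Minimum assignment cost: 19

optimal assignment: row0→col4 (cost 6), row1→col5 (cost 1), row2→col2 (cost 6), row3→col3 (cost 1), row4→col1 (cost 4), row5→col0 (cost 1)
total = 6 + 1 + 6 + 1 + 4 + 1 = 19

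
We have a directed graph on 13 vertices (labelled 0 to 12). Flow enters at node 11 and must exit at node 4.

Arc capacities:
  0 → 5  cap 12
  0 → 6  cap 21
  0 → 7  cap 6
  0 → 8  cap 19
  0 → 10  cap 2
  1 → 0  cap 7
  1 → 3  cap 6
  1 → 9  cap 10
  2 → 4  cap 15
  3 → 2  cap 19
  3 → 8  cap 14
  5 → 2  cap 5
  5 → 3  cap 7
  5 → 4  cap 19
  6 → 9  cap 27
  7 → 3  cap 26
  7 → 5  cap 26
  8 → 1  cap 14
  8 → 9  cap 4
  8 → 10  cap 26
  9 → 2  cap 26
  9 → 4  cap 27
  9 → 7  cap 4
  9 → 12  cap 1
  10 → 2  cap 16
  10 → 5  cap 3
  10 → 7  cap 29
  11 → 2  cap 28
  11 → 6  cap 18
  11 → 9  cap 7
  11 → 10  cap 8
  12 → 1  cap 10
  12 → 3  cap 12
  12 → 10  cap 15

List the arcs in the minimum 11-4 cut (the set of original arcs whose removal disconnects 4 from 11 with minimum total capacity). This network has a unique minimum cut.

augment #1: 11→2→4 push 15
augment #2: 11→9→4 push 7
augment #3: 11→6→9→4 push 18
augment #4: 11→10→5→4 push 3
augment #5: 11→10→7→5→4 push 5
max flow = 48; residual-reachable set from 11 gives S-side
cut edges (S→T): {(2,4), (11,6), (11,9), (11,10)} total cap 48

Min-cut arcs: {(2,4), (11,6), (11,9), (11,10)} (total capacity 48)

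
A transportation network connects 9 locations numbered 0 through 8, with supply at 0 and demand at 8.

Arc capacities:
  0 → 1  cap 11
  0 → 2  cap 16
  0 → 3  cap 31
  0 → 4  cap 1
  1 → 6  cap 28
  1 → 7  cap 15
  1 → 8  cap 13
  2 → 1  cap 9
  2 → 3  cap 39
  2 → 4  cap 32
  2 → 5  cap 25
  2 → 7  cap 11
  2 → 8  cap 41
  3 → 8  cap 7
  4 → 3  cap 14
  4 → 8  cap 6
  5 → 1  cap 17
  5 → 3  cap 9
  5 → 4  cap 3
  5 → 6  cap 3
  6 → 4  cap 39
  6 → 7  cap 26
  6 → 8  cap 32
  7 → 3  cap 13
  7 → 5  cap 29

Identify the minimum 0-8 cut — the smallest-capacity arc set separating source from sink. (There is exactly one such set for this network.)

Min-cut arcs: {(0,1), (0,2), (0,4), (3,8)} (total capacity 35)

augment #1: 0→1→8 push 11
augment #2: 0→2→8 push 16
augment #3: 0→3→8 push 7
augment #4: 0→4→8 push 1
max flow = 35; residual-reachable set from 0 gives S-side
cut edges (S→T): {(0,1), (0,2), (0,4), (3,8)} total cap 35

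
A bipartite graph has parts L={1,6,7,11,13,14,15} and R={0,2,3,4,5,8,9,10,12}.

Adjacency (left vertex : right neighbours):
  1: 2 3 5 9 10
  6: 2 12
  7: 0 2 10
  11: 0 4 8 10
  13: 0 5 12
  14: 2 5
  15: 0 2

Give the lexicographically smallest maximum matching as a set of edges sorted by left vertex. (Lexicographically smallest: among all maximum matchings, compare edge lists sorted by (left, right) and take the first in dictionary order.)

|M| = 7 (so the lex-smallest maximum matching has 7 edges)
process left vertices in ascending order; for each, take the smallest-labelled available neighbour that still permits 7 edges overall, or leave it unmatched if none does
lex-smallest matching: {1-3, 6-2, 7-10, 11-4, 13-12, 14-5, 15-0}

Lex-smallest maximum matching: {(1,3), (6,2), (7,10), (11,4), (13,12), (14,5), (15,0)}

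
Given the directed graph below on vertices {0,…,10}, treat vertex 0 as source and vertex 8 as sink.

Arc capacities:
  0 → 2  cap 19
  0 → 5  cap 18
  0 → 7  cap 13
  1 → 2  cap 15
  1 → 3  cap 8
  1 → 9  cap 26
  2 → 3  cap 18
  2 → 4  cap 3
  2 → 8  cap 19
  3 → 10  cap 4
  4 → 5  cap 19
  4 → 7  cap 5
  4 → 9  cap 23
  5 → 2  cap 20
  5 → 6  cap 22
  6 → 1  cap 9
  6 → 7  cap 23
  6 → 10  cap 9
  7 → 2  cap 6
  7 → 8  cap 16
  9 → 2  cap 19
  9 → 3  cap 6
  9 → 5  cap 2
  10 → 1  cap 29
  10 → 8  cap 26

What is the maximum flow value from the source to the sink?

augment #1: 0→2→8 bottleneck 19, total now 19
augment #2: 0→7→8 bottleneck 13, total now 32
augment #3: 0→5→6→7→8 bottleneck 3, total now 35
augment #4: 0→5→6→10→8 bottleneck 9, total now 44
augment #5: 0→5→2→3→10→8 bottleneck 4, total now 48

Maximum flow value: 48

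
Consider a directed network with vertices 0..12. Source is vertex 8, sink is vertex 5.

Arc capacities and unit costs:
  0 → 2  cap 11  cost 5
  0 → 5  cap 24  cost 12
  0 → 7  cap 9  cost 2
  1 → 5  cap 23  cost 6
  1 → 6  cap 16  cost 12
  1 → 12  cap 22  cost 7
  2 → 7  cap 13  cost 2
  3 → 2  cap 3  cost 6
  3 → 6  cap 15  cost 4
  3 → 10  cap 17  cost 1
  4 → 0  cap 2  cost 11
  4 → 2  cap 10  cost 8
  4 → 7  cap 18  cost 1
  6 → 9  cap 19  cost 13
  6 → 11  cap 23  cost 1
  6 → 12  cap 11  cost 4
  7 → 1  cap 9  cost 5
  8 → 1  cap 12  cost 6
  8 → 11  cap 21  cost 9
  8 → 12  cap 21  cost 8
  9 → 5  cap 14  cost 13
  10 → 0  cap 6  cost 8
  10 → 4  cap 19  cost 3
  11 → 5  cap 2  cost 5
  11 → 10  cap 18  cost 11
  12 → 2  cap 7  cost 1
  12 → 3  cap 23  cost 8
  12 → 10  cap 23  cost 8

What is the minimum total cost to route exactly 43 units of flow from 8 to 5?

shortest-cost path #1: 8→1→5 push 12 @ unit cost 12 (adds 144)
shortest-cost path #2: 8→11→5 push 2 @ unit cost 14 (adds 28)
shortest-cost path #3: 8→12→2→7→1→5 push 7 @ unit cost 22 (adds 154)
shortest-cost path #4: 8→12→10→4→7→1→5 push 2 @ unit cost 31 (adds 62)
shortest-cost path #5: 8→12→10→0→5 push 6 @ unit cost 36 (adds 216)
shortest-cost path #6: 8→12→10→4→0→5 push 2 @ unit cost 42 (adds 84)
shortest-cost path #7: 8→12→3→6→9→5 push 4 @ unit cost 46 (adds 184)
shortest-cost path #8: 8→11→10→12→3→6→9→5 push 8 @ unit cost 50 (adds 400)
total cost = 1272

Minimum cost for 43 units: 1272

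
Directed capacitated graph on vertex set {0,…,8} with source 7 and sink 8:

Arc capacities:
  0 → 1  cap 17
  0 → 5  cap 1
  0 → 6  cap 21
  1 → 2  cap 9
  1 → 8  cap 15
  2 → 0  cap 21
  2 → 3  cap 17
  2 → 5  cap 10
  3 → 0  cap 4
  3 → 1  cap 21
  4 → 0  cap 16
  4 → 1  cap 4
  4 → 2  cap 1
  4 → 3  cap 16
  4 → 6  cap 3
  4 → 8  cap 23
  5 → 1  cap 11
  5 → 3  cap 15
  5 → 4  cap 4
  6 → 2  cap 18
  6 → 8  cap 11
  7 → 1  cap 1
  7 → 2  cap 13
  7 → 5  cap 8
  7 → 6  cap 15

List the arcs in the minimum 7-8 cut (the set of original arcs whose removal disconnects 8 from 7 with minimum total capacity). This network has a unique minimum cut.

augment #1: 7→1→8 push 1
augment #2: 7→6→8 push 11
augment #3: 7→5→1→8 push 8
augment #4: 7→2→0→1→8 push 6
augment #5: 7→2→5→4→8 push 4
max flow = 30; residual-reachable set from 7 gives S-side
cut edges (S→T): {(1,8), (5,4), (6,8)} total cap 30

Min-cut arcs: {(1,8), (5,4), (6,8)} (total capacity 30)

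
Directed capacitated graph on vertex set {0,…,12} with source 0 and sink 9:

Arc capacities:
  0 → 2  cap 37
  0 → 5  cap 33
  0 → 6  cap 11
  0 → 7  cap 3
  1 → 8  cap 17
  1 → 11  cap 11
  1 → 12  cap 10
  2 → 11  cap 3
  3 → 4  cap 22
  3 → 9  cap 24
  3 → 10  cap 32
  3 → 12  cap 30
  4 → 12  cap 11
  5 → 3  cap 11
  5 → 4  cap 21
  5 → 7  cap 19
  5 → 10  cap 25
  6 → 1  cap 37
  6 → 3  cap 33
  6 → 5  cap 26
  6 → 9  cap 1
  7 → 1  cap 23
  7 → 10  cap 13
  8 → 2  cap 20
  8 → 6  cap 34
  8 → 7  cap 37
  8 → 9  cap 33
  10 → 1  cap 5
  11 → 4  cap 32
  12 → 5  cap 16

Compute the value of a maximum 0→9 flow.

Maximum flow value: 39

augment #1: 0→6→9 bottleneck 1, total now 1
augment #2: 0→5→3→9 bottleneck 11, total now 12
augment #3: 0→6→3→9 bottleneck 10, total now 22
augment #4: 0→7→1→8→9 bottleneck 3, total now 25
augment #5: 0→5→7→1→8→9 bottleneck 14, total now 39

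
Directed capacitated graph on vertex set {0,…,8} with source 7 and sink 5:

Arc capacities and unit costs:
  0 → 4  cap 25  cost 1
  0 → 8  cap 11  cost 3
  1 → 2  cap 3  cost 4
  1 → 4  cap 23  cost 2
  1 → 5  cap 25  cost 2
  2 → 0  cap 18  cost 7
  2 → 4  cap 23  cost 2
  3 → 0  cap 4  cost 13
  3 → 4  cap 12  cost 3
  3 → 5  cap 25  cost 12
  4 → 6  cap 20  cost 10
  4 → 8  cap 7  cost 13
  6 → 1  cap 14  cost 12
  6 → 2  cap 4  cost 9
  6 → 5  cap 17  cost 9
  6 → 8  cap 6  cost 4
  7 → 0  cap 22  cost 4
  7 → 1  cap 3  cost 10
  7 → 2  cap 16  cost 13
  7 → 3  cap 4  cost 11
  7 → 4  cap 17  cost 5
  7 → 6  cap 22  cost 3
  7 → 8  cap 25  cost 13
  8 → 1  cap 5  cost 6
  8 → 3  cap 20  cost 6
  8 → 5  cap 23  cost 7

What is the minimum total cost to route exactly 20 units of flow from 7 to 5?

Minimum cost for 20 units: 240

shortest-cost path #1: 7→1→5 push 3 @ unit cost 12 (adds 36)
shortest-cost path #2: 7→6→5 push 17 @ unit cost 12 (adds 204)
total cost = 240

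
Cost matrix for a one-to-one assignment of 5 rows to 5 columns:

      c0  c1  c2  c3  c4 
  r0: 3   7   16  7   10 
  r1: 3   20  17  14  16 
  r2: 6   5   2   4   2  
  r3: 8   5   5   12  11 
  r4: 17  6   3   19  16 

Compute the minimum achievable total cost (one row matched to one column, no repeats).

Minimum assignment cost: 20

optimal assignment: row0→col3 (cost 7), row1→col0 (cost 3), row2→col4 (cost 2), row3→col1 (cost 5), row4→col2 (cost 3)
total = 7 + 3 + 2 + 5 + 3 = 20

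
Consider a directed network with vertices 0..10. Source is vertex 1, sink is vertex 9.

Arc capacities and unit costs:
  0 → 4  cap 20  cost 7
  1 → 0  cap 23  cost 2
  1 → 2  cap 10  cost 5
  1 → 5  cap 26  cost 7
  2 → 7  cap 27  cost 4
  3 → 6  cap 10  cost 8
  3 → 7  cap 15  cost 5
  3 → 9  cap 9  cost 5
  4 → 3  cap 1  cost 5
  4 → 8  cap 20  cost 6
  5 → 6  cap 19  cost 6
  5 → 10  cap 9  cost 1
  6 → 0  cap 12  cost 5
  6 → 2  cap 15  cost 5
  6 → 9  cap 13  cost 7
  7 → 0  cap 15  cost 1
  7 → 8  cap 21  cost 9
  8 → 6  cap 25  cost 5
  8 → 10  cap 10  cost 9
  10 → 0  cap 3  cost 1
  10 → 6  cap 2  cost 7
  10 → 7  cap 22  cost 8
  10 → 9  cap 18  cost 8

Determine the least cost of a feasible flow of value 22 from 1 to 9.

shortest-cost path #1: 1→5→10→9 push 9 @ unit cost 16 (adds 144)
shortest-cost path #2: 1→0→4→3→9 push 1 @ unit cost 19 (adds 19)
shortest-cost path #3: 1→5→6→9 push 12 @ unit cost 20 (adds 240)
total cost = 403

Minimum cost for 22 units: 403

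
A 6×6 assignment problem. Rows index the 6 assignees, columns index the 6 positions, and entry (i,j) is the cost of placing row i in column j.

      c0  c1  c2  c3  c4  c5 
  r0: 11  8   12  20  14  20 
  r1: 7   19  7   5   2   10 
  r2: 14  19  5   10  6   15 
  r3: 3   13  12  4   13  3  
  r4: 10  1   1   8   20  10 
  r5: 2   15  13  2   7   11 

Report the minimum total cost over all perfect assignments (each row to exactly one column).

Minimum assignment cost: 24

optimal assignment: row0→col0 (cost 11), row1→col4 (cost 2), row2→col2 (cost 5), row3→col5 (cost 3), row4→col1 (cost 1), row5→col3 (cost 2)
total = 11 + 2 + 5 + 3 + 1 + 2 = 24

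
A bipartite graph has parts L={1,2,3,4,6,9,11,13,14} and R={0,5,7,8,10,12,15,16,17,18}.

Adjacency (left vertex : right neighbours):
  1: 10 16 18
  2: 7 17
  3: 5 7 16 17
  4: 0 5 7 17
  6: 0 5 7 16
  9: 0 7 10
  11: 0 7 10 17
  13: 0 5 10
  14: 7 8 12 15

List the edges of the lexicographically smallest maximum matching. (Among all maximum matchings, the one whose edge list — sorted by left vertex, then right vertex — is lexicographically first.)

Lex-smallest maximum matching: {(1,18), (2,7), (3,5), (4,0), (6,16), (9,10), (11,17), (14,8)}

|M| = 8 (so the lex-smallest maximum matching has 8 edges)
process left vertices in ascending order; for each, take the smallest-labelled available neighbour that still permits 8 edges overall, or leave it unmatched if none does
lex-smallest matching: {1-18, 2-7, 3-5, 4-0, 6-16, 9-10, 11-17, 14-8}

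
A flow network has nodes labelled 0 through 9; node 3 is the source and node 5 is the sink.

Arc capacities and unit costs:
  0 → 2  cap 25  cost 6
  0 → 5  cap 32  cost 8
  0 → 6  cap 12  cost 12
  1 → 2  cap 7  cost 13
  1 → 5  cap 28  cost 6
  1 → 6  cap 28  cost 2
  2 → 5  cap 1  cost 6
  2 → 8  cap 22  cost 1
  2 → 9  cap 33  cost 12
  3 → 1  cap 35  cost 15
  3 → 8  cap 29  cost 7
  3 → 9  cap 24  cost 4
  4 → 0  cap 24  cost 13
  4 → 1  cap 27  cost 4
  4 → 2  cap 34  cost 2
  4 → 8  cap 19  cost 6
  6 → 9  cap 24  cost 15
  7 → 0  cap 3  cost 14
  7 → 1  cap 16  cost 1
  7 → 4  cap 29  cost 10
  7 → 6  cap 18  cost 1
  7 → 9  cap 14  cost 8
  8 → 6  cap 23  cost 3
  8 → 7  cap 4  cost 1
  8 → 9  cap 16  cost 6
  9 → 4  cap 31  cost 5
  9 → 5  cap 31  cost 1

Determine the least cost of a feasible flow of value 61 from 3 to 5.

Minimum cost for 61 units: 844

shortest-cost path #1: 3→9→5 push 24 @ unit cost 5 (adds 120)
shortest-cost path #2: 3→8→9→5 push 7 @ unit cost 14 (adds 98)
shortest-cost path #3: 3→8→7→1→5 push 4 @ unit cost 15 (adds 60)
shortest-cost path #4: 3→1→5 push 24 @ unit cost 21 (adds 504)
shortest-cost path #5: 3→8→9→4→2→5 push 1 @ unit cost 26 (adds 26)
shortest-cost path #6: 3→1→7→0→5 push 1 @ unit cost 36 (adds 36)
total cost = 844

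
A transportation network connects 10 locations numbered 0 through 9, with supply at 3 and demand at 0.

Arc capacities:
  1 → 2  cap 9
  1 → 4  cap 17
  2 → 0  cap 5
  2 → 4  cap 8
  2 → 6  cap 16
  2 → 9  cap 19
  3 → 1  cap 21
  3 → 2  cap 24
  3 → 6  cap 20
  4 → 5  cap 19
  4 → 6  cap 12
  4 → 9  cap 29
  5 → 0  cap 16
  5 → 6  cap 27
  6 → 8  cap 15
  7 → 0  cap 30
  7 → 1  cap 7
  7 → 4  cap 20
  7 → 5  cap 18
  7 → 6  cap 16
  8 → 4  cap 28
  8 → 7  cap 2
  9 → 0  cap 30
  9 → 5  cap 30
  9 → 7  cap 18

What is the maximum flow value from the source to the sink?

Maximum flow value: 60

augment #1: 3→2→0 bottleneck 5, total now 5
augment #2: 3→2→9→0 bottleneck 19, total now 24
augment #3: 3→1→4→5→0 bottleneck 16, total now 40
augment #4: 3→1→4→9→0 bottleneck 1, total now 41
augment #5: 3→6→8→7→0 bottleneck 2, total now 43
augment #6: 3→1→2→4→9→0 bottleneck 4, total now 47
augment #7: 3→6→8→4→9→0 bottleneck 6, total now 53
augment #8: 3→6→8→4→9→7→0 bottleneck 7, total now 60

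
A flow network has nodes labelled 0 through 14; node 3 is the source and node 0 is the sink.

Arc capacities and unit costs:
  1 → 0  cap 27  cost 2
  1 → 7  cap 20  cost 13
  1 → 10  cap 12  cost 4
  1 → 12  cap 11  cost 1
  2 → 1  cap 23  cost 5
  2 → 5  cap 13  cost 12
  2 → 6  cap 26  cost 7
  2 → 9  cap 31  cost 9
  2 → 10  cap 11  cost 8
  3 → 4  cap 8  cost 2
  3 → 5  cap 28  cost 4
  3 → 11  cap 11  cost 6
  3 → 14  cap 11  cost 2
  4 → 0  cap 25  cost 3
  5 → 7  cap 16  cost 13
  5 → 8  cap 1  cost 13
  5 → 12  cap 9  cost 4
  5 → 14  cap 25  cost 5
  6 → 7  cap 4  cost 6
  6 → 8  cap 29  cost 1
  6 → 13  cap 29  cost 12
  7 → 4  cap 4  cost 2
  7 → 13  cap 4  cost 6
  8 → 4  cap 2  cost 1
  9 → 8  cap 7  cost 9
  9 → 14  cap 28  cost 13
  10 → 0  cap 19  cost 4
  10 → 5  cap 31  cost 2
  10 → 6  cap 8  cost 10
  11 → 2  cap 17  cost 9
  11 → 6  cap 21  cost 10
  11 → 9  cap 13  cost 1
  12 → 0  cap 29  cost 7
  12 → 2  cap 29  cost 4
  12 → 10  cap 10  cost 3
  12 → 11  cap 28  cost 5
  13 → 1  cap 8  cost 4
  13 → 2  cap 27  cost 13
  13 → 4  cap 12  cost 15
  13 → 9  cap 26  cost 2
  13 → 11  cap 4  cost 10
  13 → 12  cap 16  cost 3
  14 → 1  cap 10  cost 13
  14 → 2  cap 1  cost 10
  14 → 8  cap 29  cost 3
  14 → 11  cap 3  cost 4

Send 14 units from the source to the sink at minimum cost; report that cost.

shortest-cost path #1: 3→4→0 push 8 @ unit cost 5 (adds 40)
shortest-cost path #2: 3→14→8→4→0 push 2 @ unit cost 9 (adds 18)
shortest-cost path #3: 3→5→12→0 push 4 @ unit cost 15 (adds 60)
total cost = 118

Minimum cost for 14 units: 118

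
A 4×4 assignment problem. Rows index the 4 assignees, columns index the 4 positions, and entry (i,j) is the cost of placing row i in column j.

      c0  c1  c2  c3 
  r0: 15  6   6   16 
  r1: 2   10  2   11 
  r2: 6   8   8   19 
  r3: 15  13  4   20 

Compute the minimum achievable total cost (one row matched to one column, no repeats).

optimal assignment: row0→col1 (cost 6), row1→col3 (cost 11), row2→col0 (cost 6), row3→col2 (cost 4)
total = 6 + 11 + 6 + 4 = 27

Minimum assignment cost: 27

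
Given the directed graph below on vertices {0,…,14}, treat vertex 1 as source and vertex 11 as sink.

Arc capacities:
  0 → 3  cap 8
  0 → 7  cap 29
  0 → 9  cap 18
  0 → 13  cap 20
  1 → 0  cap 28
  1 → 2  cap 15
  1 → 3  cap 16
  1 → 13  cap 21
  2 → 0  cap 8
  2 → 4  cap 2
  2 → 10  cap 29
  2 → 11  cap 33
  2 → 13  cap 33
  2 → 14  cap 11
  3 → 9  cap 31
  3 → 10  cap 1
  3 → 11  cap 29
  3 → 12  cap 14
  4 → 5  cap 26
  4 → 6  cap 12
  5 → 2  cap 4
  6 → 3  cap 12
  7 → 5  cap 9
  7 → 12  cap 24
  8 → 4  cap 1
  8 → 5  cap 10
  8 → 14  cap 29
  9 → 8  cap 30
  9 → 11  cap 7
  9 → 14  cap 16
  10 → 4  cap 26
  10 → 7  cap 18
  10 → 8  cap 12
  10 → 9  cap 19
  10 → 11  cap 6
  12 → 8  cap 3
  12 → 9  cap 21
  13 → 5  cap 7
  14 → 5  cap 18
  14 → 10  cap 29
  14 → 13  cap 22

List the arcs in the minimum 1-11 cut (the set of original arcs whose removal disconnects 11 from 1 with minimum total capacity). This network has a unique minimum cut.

augment #1: 1→2→11 push 15
augment #2: 1→3→11 push 16
augment #3: 1→0→3→11 push 8
augment #4: 1→0→9→11 push 7
augment #5: 1→13→5→2→11 push 4
augment #6: 1→0→9→14→10→11 push 6
augment #7: 1→0→9→8→4→6→3→11 push 1
augment #8: 1→0→9→14→10→4→6→3→11 push 4
max flow = 61; residual-reachable set from 1 gives S-side
cut edges (S→T): {(1,2), (3,11), (5,2), (9,11), (10,11)} total cap 61

Min-cut arcs: {(1,2), (3,11), (5,2), (9,11), (10,11)} (total capacity 61)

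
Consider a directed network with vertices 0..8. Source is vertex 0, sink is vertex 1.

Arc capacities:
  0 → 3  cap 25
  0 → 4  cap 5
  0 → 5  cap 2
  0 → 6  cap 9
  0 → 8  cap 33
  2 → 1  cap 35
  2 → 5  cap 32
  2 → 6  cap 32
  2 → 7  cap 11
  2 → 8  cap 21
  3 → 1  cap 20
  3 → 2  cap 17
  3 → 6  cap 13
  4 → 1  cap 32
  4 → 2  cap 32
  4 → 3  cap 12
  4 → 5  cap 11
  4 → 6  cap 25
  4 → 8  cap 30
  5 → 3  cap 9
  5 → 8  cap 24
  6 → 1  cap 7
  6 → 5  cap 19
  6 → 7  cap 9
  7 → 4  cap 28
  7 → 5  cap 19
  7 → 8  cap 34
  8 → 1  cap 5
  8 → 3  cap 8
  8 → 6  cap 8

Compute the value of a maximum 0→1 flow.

augment #1: 0→3→1 bottleneck 20, total now 20
augment #2: 0→4→1 bottleneck 5, total now 25
augment #3: 0→6→1 bottleneck 7, total now 32
augment #4: 0→8→1 bottleneck 5, total now 37
augment #5: 0→3→2→1 bottleneck 5, total now 42
augment #6: 0→5→3→2→1 bottleneck 2, total now 44
augment #7: 0→6→7→4→1 bottleneck 2, total now 46
augment #8: 0→8→3→2→1 bottleneck 8, total now 54
augment #9: 0→8→6→7→4→1 bottleneck 7, total now 61
augment #10: 0→8→6→5→3→2→1 bottleneck 1, total now 62

Maximum flow value: 62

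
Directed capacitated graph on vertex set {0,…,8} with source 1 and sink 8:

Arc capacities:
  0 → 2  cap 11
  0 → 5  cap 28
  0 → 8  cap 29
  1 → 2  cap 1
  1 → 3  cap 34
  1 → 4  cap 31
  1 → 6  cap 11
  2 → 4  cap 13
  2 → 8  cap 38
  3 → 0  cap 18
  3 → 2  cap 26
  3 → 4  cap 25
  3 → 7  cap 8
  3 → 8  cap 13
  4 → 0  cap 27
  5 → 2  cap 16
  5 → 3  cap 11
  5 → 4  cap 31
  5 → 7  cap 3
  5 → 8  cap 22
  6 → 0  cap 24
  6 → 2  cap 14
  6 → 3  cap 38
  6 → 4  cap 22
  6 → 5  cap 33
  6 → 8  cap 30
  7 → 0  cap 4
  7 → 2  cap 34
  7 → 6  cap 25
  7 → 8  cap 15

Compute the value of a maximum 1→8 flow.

Maximum flow value: 73

augment #1: 1→2→8 bottleneck 1, total now 1
augment #2: 1→3→8 bottleneck 13, total now 14
augment #3: 1→6→8 bottleneck 11, total now 25
augment #4: 1→3→0→8 bottleneck 18, total now 43
augment #5: 1→3→2→8 bottleneck 3, total now 46
augment #6: 1→4→0→8 bottleneck 11, total now 57
augment #7: 1→4→0→2→8 bottleneck 11, total now 68
augment #8: 1→4→0→5→8 bottleneck 5, total now 73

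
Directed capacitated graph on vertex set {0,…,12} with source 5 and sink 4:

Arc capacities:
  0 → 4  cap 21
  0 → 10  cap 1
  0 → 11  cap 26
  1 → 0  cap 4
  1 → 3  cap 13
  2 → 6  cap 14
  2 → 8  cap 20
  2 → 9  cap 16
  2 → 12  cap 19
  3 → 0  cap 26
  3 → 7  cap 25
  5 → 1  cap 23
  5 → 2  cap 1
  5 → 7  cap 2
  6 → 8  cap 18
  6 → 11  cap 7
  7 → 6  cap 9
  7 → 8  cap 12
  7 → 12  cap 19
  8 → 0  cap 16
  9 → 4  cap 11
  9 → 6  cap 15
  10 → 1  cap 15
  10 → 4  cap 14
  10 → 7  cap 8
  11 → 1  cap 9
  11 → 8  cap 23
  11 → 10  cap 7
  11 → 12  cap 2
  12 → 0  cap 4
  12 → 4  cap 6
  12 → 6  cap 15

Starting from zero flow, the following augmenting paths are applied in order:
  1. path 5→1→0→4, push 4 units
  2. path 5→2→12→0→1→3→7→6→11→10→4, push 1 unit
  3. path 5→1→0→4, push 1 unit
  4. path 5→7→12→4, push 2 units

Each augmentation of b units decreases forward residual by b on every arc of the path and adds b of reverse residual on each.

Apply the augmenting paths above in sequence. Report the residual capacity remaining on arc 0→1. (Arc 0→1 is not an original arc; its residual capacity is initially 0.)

Residual capacity of (0,1): 4

after path 1 (5→1→0→4, push 4): res(0,1)=4
after path 2 (5→2→12→0→1→3→7→6→11→10→4, push 1): res(0,1)=3
after path 3 (5→1→0→4, push 1): res(0,1)=4
after path 4 (5→7→12→4, push 2): res(0,1)=4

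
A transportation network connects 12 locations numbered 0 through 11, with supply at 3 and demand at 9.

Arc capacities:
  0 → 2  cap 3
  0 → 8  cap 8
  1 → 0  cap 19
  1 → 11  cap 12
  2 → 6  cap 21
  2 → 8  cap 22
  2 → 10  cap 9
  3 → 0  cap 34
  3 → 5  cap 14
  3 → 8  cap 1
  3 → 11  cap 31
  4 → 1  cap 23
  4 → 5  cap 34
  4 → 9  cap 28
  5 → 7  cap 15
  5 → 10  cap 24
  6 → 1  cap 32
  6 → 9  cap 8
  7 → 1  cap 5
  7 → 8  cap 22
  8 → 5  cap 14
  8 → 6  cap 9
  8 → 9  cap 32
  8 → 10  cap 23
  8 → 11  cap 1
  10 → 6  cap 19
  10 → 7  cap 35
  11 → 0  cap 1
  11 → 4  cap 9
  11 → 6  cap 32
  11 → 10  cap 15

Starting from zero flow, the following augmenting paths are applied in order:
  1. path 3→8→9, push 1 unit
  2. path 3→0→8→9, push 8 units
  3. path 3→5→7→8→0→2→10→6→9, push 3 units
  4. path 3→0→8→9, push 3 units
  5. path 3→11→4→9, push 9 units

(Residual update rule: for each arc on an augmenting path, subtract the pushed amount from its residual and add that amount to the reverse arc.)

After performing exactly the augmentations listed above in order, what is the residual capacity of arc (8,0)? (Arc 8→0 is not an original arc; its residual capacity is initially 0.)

Residual capacity of (8,0): 8

after path 1 (3→8→9, push 1): res(8,0)=0
after path 2 (3→0→8→9, push 8): res(8,0)=8
after path 3 (3→5→7→8→0→2→10→6→9, push 3): res(8,0)=5
after path 4 (3→0→8→9, push 3): res(8,0)=8
after path 5 (3→11→4→9, push 9): res(8,0)=8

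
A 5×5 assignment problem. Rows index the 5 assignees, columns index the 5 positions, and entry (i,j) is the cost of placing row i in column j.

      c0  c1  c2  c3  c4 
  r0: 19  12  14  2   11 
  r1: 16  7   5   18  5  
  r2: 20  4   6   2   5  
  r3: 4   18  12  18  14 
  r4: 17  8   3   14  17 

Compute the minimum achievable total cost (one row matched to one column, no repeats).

Minimum assignment cost: 18

optimal assignment: row0→col3 (cost 2), row1→col4 (cost 5), row2→col1 (cost 4), row3→col0 (cost 4), row4→col2 (cost 3)
total = 2 + 5 + 4 + 4 + 3 = 18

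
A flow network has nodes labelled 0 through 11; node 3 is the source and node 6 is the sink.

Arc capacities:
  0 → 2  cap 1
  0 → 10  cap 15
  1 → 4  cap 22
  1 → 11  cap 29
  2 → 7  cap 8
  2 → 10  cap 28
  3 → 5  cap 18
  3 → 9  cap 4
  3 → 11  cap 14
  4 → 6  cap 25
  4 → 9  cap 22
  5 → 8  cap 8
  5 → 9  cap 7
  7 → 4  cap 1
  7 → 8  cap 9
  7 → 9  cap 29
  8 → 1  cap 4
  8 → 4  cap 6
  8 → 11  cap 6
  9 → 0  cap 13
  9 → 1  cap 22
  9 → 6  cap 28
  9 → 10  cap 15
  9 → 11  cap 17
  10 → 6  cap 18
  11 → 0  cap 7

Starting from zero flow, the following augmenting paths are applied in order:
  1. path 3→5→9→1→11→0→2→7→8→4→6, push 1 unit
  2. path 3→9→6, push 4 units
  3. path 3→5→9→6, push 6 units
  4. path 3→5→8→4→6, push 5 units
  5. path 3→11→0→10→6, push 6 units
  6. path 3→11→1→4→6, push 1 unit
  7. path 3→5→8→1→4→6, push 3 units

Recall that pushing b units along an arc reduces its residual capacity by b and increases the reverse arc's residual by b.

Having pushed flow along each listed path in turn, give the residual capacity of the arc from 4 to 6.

Residual capacity of (4,6): 15

after path 1 (3→5→9→1→11→0→2→7→8→4→6, push 1): res(4,6)=24
after path 2 (3→9→6, push 4): res(4,6)=24
after path 3 (3→5→9→6, push 6): res(4,6)=24
after path 4 (3→5→8→4→6, push 5): res(4,6)=19
after path 5 (3→11→0→10→6, push 6): res(4,6)=19
after path 6 (3→11→1→4→6, push 1): res(4,6)=18
after path 7 (3→5→8→1→4→6, push 3): res(4,6)=15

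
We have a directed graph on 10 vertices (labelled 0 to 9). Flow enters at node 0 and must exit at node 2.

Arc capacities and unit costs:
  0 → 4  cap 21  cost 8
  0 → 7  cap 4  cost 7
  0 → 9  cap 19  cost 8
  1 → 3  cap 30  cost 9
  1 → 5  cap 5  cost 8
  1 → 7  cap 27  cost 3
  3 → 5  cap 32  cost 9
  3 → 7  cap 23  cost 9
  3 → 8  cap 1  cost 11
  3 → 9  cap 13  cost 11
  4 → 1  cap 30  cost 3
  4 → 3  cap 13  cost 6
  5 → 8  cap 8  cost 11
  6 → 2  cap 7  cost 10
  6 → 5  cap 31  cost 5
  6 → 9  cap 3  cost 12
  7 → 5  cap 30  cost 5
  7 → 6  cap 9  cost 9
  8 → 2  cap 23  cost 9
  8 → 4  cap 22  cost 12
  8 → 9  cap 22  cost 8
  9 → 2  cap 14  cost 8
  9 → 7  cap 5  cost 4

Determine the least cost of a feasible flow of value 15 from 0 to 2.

Minimum cost for 15 units: 250

shortest-cost path #1: 0→9→2 push 14 @ unit cost 16 (adds 224)
shortest-cost path #2: 0→7→6→2 push 1 @ unit cost 26 (adds 26)
total cost = 250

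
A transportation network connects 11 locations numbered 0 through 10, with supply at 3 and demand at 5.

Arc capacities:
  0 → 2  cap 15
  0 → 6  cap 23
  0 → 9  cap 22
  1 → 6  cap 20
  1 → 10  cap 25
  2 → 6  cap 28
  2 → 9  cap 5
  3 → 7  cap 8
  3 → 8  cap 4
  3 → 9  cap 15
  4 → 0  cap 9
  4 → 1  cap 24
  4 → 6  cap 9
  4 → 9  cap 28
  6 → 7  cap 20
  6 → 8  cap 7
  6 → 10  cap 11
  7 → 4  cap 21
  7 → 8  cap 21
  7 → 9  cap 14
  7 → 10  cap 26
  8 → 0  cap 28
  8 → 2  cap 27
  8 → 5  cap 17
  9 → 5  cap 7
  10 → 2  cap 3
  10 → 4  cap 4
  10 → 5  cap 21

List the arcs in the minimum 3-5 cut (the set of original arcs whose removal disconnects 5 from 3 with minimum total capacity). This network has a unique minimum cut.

augment #1: 3→8→5 push 4
augment #2: 3→9→5 push 7
augment #3: 3→7→8→5 push 8
max flow = 19; residual-reachable set from 3 gives S-side
cut edges (S→T): {(3,7), (3,8), (9,5)} total cap 19

Min-cut arcs: {(3,7), (3,8), (9,5)} (total capacity 19)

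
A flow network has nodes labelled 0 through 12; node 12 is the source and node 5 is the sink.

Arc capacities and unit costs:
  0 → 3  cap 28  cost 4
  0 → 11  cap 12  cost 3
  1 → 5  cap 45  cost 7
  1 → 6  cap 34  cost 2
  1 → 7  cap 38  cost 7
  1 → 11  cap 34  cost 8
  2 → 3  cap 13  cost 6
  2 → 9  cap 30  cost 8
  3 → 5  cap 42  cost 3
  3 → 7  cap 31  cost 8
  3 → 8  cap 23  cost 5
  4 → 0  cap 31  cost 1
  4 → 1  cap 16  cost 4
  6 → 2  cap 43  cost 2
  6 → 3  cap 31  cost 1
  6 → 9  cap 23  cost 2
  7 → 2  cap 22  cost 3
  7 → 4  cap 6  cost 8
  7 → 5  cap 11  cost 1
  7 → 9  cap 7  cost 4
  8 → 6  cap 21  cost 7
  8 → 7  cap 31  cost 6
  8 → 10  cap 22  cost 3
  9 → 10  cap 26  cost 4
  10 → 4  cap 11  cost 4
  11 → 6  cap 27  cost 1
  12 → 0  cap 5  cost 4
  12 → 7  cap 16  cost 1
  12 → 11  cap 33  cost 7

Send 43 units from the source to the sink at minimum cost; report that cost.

Minimum cost for 43 units: 401

shortest-cost path #1: 12→7→5 push 11 @ unit cost 2 (adds 22)
shortest-cost path #2: 12→0→3→5 push 5 @ unit cost 11 (adds 55)
shortest-cost path #3: 12→11→6→3→5 push 27 @ unit cost 12 (adds 324)
total cost = 401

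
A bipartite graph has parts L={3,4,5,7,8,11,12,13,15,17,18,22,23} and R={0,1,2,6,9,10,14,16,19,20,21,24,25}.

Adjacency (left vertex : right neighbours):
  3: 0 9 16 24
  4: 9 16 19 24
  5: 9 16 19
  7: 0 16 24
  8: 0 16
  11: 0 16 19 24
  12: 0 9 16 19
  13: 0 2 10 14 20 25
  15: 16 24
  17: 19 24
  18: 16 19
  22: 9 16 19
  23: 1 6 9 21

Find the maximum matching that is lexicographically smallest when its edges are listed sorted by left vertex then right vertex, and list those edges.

|M| = 7 (so the lex-smallest maximum matching has 7 edges)
process left vertices in ascending order; for each, take the smallest-labelled available neighbour that still permits 7 edges overall, or leave it unmatched if none does
lex-smallest matching: {3-0, 4-9, 5-16, 7-24, 11-19, 13-2, 23-1}

Lex-smallest maximum matching: {(3,0), (4,9), (5,16), (7,24), (11,19), (13,2), (23,1)}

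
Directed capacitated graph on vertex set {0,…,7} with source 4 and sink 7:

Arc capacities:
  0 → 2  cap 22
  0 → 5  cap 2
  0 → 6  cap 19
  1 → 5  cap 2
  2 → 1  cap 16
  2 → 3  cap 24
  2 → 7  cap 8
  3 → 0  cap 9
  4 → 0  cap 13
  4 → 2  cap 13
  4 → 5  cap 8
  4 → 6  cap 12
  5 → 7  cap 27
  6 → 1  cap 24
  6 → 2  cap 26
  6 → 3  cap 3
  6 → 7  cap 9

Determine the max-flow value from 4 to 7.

augment #1: 4→2→7 bottleneck 8, total now 8
augment #2: 4→5→7 bottleneck 8, total now 16
augment #3: 4→6→7 bottleneck 9, total now 25
augment #4: 4→0→5→7 bottleneck 2, total now 27
augment #5: 4→2→1→5→7 bottleneck 2, total now 29

Maximum flow value: 29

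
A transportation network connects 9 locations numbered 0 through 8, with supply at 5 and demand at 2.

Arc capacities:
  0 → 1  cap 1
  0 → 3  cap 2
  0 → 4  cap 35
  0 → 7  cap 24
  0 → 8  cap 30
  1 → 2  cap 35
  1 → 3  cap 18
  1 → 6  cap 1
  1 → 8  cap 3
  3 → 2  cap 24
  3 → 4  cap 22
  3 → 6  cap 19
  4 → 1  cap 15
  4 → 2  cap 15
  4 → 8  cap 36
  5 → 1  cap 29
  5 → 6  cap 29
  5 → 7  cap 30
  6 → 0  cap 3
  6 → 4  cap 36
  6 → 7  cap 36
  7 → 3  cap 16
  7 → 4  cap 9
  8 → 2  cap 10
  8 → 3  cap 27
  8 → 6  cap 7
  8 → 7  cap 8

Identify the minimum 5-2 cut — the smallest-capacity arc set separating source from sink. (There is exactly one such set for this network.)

Min-cut arcs: {(5,1), (5,6), (7,3), (7,4)} (total capacity 83)

augment #1: 5→1→2 push 29
augment #2: 5→6→4→2 push 15
augment #3: 5→7→3→2 push 16
augment #4: 5→6→0→1→2 push 1
augment #5: 5→6→0→3→2 push 2
augment #6: 5→6→4→1→2 push 5
augment #7: 5→6→4→8→2 push 6
augment #8: 5→7→4→8→2 push 4
augment #9: 5→7→4→1→3→2 push 5
max flow = 83; residual-reachable set from 5 gives S-side
cut edges (S→T): {(5,1), (5,6), (7,3), (7,4)} total cap 83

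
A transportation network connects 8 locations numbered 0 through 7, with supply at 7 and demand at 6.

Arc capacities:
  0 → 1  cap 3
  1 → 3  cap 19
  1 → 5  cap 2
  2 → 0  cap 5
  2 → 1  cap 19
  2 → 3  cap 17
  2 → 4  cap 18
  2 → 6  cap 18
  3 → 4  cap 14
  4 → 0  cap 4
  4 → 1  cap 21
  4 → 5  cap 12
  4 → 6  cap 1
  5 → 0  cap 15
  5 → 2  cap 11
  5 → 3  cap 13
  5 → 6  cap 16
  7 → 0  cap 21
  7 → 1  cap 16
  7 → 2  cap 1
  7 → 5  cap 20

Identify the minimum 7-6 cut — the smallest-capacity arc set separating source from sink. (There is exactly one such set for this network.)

Min-cut arcs: {(4,6), (5,2), (5,6), (7,2)} (total capacity 29)

augment #1: 7→2→6 push 1
augment #2: 7→5→6 push 16
augment #3: 7→5→2→6 push 4
augment #4: 7→1→3→4→6 push 1
augment #5: 7→1→5→2→6 push 2
augment #6: 7→1→3→4→5→2→6 push 5
max flow = 29; residual-reachable set from 7 gives S-side
cut edges (S→T): {(4,6), (5,2), (5,6), (7,2)} total cap 29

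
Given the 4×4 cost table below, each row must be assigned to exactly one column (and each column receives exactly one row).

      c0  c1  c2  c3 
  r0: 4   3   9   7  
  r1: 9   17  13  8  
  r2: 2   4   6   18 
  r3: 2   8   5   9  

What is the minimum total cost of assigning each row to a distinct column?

optimal assignment: row0→col1 (cost 3), row1→col3 (cost 8), row2→col0 (cost 2), row3→col2 (cost 5)
total = 3 + 8 + 2 + 5 = 18

Minimum assignment cost: 18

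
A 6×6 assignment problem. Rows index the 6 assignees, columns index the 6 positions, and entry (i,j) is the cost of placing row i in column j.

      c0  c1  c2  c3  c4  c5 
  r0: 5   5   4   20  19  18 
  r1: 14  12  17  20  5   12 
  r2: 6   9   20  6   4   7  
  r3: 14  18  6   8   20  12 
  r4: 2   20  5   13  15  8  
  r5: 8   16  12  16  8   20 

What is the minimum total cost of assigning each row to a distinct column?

Minimum assignment cost: 38

one of 2 optimal assignments: row0→col1 (cost 5), row1→col4 (cost 5), row2→col3 (cost 6), row3→col2 (cost 6), row4→col5 (cost 8), row5→col0 (cost 8)
total = 5 + 5 + 6 + 6 + 8 + 8 = 38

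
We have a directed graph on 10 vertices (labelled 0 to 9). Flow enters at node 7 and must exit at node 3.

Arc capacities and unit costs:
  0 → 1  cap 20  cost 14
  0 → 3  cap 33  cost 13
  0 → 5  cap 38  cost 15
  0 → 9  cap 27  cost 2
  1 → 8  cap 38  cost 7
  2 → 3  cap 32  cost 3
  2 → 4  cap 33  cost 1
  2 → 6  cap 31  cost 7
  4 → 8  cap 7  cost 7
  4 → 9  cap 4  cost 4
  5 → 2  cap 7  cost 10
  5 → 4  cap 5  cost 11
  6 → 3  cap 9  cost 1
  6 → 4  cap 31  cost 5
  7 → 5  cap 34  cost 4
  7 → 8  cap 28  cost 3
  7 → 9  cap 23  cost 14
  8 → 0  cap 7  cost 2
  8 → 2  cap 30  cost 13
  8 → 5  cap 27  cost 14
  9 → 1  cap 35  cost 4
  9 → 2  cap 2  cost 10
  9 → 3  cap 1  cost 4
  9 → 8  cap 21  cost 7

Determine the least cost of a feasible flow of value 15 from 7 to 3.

Minimum cost for 15 units: 257

shortest-cost path #1: 7→8→0→9→3 push 1 @ unit cost 11 (adds 11)
shortest-cost path #2: 7→5→2→3 push 7 @ unit cost 17 (adds 119)
shortest-cost path #3: 7→8→0→3 push 6 @ unit cost 18 (adds 108)
shortest-cost path #4: 7→8→2→3 push 1 @ unit cost 19 (adds 19)
total cost = 257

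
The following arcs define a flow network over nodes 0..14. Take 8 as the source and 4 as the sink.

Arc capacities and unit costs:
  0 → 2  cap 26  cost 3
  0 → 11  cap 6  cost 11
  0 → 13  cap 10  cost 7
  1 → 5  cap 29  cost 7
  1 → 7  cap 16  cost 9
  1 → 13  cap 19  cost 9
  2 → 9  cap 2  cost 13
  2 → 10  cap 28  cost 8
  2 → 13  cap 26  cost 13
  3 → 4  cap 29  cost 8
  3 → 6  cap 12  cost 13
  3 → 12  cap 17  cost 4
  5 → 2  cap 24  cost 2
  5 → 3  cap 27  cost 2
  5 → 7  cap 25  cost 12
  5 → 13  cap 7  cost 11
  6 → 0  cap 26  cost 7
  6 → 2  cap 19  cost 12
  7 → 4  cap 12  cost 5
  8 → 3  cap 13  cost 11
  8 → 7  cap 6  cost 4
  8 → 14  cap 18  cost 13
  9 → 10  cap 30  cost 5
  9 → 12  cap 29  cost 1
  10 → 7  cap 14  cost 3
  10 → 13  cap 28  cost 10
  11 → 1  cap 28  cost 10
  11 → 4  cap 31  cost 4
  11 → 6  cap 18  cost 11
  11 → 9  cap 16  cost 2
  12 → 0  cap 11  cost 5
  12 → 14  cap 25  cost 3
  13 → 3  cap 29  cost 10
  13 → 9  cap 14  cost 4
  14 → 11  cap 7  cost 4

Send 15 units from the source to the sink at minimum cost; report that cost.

Minimum cost for 15 units: 225

shortest-cost path #1: 8→7→4 push 6 @ unit cost 9 (adds 54)
shortest-cost path #2: 8→3→4 push 9 @ unit cost 19 (adds 171)
total cost = 225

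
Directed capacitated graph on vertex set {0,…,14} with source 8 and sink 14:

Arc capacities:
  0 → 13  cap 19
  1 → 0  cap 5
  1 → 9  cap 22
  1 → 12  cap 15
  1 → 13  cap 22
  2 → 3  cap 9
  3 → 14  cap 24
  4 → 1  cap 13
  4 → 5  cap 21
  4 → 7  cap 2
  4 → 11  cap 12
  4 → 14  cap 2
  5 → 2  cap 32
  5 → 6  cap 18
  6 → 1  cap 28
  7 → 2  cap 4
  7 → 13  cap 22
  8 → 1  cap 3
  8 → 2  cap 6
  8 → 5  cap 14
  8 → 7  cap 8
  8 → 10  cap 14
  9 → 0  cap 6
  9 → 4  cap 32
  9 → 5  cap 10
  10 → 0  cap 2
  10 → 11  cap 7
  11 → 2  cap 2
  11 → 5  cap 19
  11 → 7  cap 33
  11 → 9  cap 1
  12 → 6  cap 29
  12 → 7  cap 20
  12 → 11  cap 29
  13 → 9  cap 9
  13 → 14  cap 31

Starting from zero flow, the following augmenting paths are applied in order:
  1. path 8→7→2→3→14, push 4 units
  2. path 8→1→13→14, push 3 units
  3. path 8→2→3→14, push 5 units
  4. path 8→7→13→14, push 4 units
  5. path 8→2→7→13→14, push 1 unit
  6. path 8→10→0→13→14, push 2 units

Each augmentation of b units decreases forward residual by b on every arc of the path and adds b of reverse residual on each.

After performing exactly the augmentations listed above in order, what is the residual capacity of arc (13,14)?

Residual capacity of (13,14): 21

after path 1 (8→7→2→3→14, push 4): res(13,14)=31
after path 2 (8→1→13→14, push 3): res(13,14)=28
after path 3 (8→2→3→14, push 5): res(13,14)=28
after path 4 (8→7→13→14, push 4): res(13,14)=24
after path 5 (8→2→7→13→14, push 1): res(13,14)=23
after path 6 (8→10→0→13→14, push 2): res(13,14)=21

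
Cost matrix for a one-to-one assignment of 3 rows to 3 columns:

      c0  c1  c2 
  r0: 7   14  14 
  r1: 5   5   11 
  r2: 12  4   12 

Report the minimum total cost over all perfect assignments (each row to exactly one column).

Minimum assignment cost: 22

optimal assignment: row0→col0 (cost 7), row1→col2 (cost 11), row2→col1 (cost 4)
total = 7 + 11 + 4 = 22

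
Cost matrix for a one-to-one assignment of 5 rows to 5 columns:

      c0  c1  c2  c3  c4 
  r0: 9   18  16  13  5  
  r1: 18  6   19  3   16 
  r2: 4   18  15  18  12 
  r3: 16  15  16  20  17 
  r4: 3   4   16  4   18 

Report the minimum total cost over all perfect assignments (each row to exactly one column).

Minimum assignment cost: 32

optimal assignment: row0→col4 (cost 5), row1→col3 (cost 3), row2→col0 (cost 4), row3→col2 (cost 16), row4→col1 (cost 4)
total = 5 + 3 + 4 + 16 + 4 = 32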